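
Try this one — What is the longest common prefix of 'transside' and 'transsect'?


Compare from the start: 6 characters match: 'transs'. Mismatch at position 7: 'i' vs 'e'.

transs


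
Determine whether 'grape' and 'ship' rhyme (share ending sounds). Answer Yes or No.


Rime (stressed vowel + following sounds) of 'grape': -ape = /eɪp/
Rime of 'ship': -ip = /ɪp/
/eɪp/ and /ɪp/ are different ending sounds, so the words do not rhyme.

No


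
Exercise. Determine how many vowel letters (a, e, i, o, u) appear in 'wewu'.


Vowels in 'wewu': e, u = 2 vowels.

2


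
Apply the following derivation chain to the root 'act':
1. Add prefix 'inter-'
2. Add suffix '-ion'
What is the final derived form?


Step 1: Add prefix 'inter-' to 'act' = 'interact'
Step 2: Add suffix '-ion' to 'interact' = 'interaction'

interaction


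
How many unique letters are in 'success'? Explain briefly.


Unique letters in 'success': {c, e, s, u} = 4 distinct letters.

4


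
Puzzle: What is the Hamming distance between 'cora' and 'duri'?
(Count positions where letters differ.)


Alignment:
Position 1: 'c' vs 'd' = DIFFER
Position 2: 'o' vs 'u' = DIFFER
Position 3: 'r' vs 'r' = match
Position 4: 'a' vs 'i' = DIFFER
Total differences: 3

3


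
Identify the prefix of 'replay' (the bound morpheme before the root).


The word 'replay' = 're' (prefix) + 'play' (root). The prefix is 're'.

re


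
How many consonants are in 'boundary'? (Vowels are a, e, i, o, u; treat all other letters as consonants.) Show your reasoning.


Consonants in 'boundary': b, n, d, r, y = 5 consonants.

5


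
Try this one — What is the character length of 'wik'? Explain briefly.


Spell out 'wik' and number each letter: w(1), i(2), k(3). Total: 3 letters.

3


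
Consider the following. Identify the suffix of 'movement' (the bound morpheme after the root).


The word 'movement' = 'move' (root) + '-ment' (suffix). The suffix is '-ment'.

ment


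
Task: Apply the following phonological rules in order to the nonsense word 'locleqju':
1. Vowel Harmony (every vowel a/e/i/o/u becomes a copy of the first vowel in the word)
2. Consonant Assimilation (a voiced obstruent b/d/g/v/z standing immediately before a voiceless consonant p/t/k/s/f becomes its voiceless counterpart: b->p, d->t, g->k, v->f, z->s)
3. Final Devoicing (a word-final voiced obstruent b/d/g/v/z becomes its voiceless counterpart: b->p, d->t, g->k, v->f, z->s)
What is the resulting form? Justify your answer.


Starting form: 'locleqju'
Rule 1: Vowel Harmony: all vowels become 'o' (matching first vowel). 'locleqju' -> 'locloqjo'
Rule 2: Consonant Assimilation: no voiced obstruent (b/d/g/v/z) stands immediately before a voiceless consonant (p/t/k/s/f). No change.
Rule 3: Final Devoicing: the word ends in the vowel 'o', not a consonant. No change.
Final form: 'locloqjo'

locloqjo


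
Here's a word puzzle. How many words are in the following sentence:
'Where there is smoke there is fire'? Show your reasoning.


Split into words: Where | there | is | smoke | there | is | fire = 7 words.

7


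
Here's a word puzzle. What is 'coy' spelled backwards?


Reverse 'coy' character by character: 'yoc'.

yoc


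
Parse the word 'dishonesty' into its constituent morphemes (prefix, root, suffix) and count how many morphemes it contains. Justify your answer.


Step 1: Identify prefix: 'dis' (meaning: not/apart)
Step 2: Identify root: 'honest'
Step 3: Identify suffix(es): 'y'
Decomposition: dis- (prefix: not/apart) + honest (root) + -y (suffix: quality)
Total morphemes: 3

3 morphemes (dis- (prefix: not/apart) + honest (root) + -y (suffix: quality))


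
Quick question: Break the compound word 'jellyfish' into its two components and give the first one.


Split 'jellyfish' into 'jelly' + 'fish'. The first part is 'jelly'.

jelly


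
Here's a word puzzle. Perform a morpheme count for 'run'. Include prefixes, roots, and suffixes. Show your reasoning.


Decomposition: run (free morpheme) = 1 morpheme(s)

1 morphemes


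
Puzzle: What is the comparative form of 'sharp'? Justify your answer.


Apply comparative formation (add -er): 'sharp' -> 'sharper'.

sharper


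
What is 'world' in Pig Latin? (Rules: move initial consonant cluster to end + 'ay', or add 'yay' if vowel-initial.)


'world': move consonant cluster 'w' to end and add 'ay': 'orldway'.

orldway


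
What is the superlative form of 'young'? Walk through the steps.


Apply superlative formation (add -est): 'young' -> 'youngest'.

youngest


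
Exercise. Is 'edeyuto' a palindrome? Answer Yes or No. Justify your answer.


Forward: 'edeyuto'
Reversed: 'otuyede'
They differ.

No


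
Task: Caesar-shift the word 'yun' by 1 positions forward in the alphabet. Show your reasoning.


Shift each letter by 1: y -> z, u -> v, n -> o. Result: 'zvo'.

zvo


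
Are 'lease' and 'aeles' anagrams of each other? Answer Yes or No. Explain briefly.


Sorted letters of 'lease': 'aeels'
Sorted letters of 'aeles': 'aeels'
They match.

Yes


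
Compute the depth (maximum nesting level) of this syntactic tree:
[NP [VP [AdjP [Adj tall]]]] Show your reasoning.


Count bracket nesting levels:
'[' at pos 0: depth = 1
'[' at pos 4: depth = 2
'[' at pos 8: depth = 3
'[' at pos 14: depth = 4
Maximum depth reached: 4

4


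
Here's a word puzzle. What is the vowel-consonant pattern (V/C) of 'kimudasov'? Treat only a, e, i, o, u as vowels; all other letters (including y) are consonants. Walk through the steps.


Letter mapping: k = C, i = V, m = C, u = V, d = C, a = V, s = C, o = V, v = C.

CVCVCVCVC


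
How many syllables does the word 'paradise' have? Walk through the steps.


Break 'paradise' into syllables: par-a-dise -> par | a | dise = 3 syllables

3 syllables


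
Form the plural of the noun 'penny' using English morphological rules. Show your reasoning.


Apply rule: Change -y to -ies (consonant + y). 'penny' becomes 'pennies'.

pennies


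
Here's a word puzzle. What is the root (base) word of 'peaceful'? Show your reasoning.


Remove suffix '-ful' from 'peaceful' to get root 'peace'.

peace


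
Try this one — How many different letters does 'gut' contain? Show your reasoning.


Unique letters in 'gut': {g, t, u} = 3 distinct letters.

3


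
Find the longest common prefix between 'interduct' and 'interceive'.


Compare from the start: 5 characters match: 'inter'. Mismatch at position 6: 'd' vs 'c'.

inter


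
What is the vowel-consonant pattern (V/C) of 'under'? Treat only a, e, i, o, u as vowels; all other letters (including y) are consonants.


Letter mapping: u = V, n = C, d = C, e = V, r = C.

VCCVC


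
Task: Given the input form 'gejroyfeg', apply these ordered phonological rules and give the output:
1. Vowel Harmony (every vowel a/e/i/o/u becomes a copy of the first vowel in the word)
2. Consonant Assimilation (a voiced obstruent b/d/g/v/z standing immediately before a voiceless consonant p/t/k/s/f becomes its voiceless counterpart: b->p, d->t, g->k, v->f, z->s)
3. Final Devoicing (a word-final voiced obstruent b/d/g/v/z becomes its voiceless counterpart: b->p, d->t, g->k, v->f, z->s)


Starting form: 'gejroyfeg'
Rule 1: Vowel Harmony: all vowels become 'e' (matching first vowel). 'gejroyfeg' -> 'gejreyfeg'
Rule 2: Consonant Assimilation: no voiced obstruent (b/d/g/v/z) stands immediately before a voiceless consonant (p/t/k/s/f). No change.
Rule 3: Final Devoicing: word-final voiced obstruent 'g' becomes voiceless 'k'. 'gejreyfeg' -> 'gejreyfek'
Final form: 'gejreyfek'

gejreyfek


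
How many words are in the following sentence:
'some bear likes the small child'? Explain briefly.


Split into words: some | bear | likes | the | small | child = 6 words.

6


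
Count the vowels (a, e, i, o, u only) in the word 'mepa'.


Vowels in 'mepa': e, a = 2 vowels.

2


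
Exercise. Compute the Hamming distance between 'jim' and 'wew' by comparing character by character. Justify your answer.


Alignment:
Position 1: 'j' vs 'w' = DIFFER
Position 2: 'i' vs 'e' = DIFFER
Position 3: 'm' vs 'w' = DIFFER
Total differences: 3

3


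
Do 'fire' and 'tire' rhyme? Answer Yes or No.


Rime (stressed vowel + following sounds) of 'fire': -ire = /aɪər/
Rime of 'tire': -ire = /aɪər/
/aɪər/ and /aɪər/ are the same ending sound, so the words rhyme.

Yes


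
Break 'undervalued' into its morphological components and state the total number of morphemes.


Step 1: Identify prefix: 'under' (meaning: beneath/insufficient)
Step 2: Identify root: 'value'
Step 3: Identify suffix(es): 'ed'
Decomposition: under- (prefix: beneath/insufficient) + value (root) + -ed (suffix: past)
Total morphemes: 3

3 morphemes (under- (prefix: beneath/insufficient) + value (root) + -ed (suffix: past))


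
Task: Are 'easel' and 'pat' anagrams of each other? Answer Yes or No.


Sorted letters of 'easel': 'aeels'
Sorted letters of 'pat': 'apt'
They do not match.

No


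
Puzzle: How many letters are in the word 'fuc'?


Spell out 'fuc' and number each letter: f(1), u(2), c(3). Total: 3 letters.

3


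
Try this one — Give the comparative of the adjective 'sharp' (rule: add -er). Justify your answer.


Apply comparative formation (add -er): 'sharp' -> 'sharper'.

sharper


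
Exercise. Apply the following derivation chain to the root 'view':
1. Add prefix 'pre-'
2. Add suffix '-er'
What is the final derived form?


Step 1: Add prefix 'pre-' to 'view' = 'preview'
Step 2: Add suffix '-er' to 'preview' = 'previewer'

previewer


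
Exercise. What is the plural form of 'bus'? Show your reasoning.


Apply rule: Add -es (sibilant/fricative ending). 'bus' becomes 'buses'.

buses


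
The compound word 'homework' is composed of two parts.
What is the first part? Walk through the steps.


Split 'homework' into 'home' + 'work'. The first part is 'home'.

home


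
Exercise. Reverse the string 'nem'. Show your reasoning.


Reverse 'nem' character by character: 'men'.

men


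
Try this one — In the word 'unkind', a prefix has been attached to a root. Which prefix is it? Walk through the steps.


The word 'unkind' = 'un' (prefix) + 'kind' (root). The prefix is 'un'.

un


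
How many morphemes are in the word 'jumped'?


Decomposition: jump (root) + -ed (suffix) = 2 morpheme(s)

2 morphemes


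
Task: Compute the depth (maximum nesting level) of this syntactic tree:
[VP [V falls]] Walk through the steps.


Count bracket nesting levels:
'[' at pos 0: depth = 1
'[' at pos 4: depth = 2
Maximum depth reached: 2

2


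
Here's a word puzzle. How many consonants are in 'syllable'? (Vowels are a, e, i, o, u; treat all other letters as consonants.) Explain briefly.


Consonants in 'syllable': s, y, l, l, b, l = 6 consonants.

6


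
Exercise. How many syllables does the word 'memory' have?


Break 'memory' into syllables: mem-o-ry -> mem | o | ry = 3 syllables

3 syllables


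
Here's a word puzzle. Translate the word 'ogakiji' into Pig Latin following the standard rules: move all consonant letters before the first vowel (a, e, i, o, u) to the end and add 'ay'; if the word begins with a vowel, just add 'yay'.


'ogakiji' starts with a vowel, so add 'yay': 'ogakijiyay'.

ogakijiyay


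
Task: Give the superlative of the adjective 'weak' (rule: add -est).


Apply superlative formation (add -est): 'weak' -> 'weakest'.

weakest


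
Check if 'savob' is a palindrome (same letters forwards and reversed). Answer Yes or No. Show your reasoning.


Forward: 'savob'
Reversed: 'bovas'
They differ.

No


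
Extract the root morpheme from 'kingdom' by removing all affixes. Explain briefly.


Remove suffix '-dom' from 'kingdom' to get root 'king'.

king


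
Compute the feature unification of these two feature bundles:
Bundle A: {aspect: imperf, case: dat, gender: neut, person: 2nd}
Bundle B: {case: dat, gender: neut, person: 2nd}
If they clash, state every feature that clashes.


Compare features:
aspect: A=imperf vs B=_ -> unified: imperf
case: A=dat vs B=dat -> unified: dat
gender: A=neut vs B=neut -> unified: neut
person: A=2nd vs B=2nd -> unified: 2nd
No clashes found.

Unified: {aspect: imperf, case: dat, gender: neut, person: 2nd}


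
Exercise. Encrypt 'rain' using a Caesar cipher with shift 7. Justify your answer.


Shift each letter by 7: r -> y, a -> h, i -> p, n -> u. Result: 'yhpu'.

yhpu


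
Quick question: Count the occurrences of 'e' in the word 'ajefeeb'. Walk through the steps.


Letter 'e' in 'ajefeeb': found at position(s) 3, 5, 6 = 3 occurrence(s).

3


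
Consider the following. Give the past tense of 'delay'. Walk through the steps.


Apply rule: Add -ed. 'delay' becomes 'delayed'.

delayed


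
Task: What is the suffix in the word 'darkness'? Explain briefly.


The word 'darkness' = 'dark' (root) + '-ness' (suffix). The suffix is '-ness'.

ness


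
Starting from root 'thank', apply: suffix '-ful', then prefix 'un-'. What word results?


Step 1: Add suffix '-ful' to 'thank' = 'thankful'
Step 2: Add prefix 'un-' to 'thankful' = 'unthankful'

unthankful


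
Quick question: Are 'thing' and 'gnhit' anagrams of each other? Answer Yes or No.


Sorted letters of 'thing': 'ghint'
Sorted letters of 'gnhit': 'ghint'
They match.

Yes


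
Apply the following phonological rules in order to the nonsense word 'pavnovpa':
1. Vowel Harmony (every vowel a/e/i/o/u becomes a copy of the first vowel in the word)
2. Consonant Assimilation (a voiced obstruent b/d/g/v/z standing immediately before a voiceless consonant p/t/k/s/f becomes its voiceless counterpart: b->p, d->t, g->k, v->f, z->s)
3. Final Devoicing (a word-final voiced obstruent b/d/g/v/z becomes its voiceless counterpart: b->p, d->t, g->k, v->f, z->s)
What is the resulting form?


Starting form: 'pavnovpa'
Rule 1: Vowel Harmony: all vowels become 'a' (matching first vowel). 'pavnovpa' -> 'pavnavpa'
Rule 2: Consonant Assimilation: voiced obstruent before voiceless consonant becomes voiceless ('vp' -> 'fp'). 'pavnavpa' -> 'pavnafpa'
Rule 3: Final Devoicing: the word ends in the vowel 'a', not a consonant. No change.
Final form: 'pavnafpa'

pavnafpa


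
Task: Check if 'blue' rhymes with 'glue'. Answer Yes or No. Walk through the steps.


Rime (stressed vowel + following sounds) of 'blue': -ue = /uː/
Rime of 'glue': -ue = /uː/
/uː/ and /uː/ are the same ending sound, so the words rhyme.

Yes


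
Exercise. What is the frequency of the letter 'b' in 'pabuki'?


Letter 'b' in 'pabuki': found at position(s) 3 = 1 occurrence(s).

1


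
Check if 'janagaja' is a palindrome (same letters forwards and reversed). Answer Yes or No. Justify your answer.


Forward: 'janagaja'
Reversed: 'ajaganaj'
They differ.

No


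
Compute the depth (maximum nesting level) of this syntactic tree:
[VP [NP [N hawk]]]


Count bracket nesting levels:
'[' at pos 0: depth = 1
'[' at pos 4: depth = 2
'[' at pos 8: depth = 3
Maximum depth reached: 3

3


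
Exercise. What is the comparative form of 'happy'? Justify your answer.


Apply comparative formation (consonant + y: change y to i, add -er): 'happy' -> 'happier'.

happier


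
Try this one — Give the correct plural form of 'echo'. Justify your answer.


Apply rule: Add -es (consonant + o). 'echo' becomes 'echoes'.

echoes


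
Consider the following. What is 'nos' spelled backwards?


Reverse 'nos' character by character: 'son'.

son


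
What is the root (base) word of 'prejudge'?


Remove prefix 'pre' from 'prejudge' to get root 'judge'.

judge


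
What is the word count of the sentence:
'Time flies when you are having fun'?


Split into words: Time | flies | when | you | are | having | fun = 7 words.

7


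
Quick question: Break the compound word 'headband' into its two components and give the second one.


Split 'headband' into 'head' + 'band'. The second part is 'band'.

band


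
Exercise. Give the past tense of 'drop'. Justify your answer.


Apply rule: Double final consonant and add -ed. 'drop' becomes 'dropped'.

dropped


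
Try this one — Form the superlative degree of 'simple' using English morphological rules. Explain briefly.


Apply superlative formation (ends in e: add -st): 'simple' -> 'simplest'.

simplest


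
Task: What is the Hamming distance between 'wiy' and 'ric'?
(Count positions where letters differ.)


Alignment:
Position 1: 'w' vs 'r' = DIFFER
Position 2: 'i' vs 'i' = match
Position 3: 'y' vs 'c' = DIFFER
Total differences: 2

2


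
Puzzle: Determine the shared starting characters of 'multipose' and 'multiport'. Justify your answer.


Compare from the start: 7 characters match: 'multipo'. Mismatch at position 8: 's' vs 'r'.

multipo


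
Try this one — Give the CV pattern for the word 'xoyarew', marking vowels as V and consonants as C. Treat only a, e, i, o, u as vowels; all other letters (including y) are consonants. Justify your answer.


Letter mapping: x = C, o = V, y = C, a = V, r = C, e = V, w = C.

CVCVCVC


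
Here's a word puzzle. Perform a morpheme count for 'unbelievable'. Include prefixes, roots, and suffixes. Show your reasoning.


Decomposition: un- (prefix) + believe (root) + -able (suffix) = 3 morpheme(s)

3 morphemes


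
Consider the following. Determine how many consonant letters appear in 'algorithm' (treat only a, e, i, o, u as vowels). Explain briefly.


Consonants in 'algorithm': l, g, r, t, h, m = 6 consonants.

6


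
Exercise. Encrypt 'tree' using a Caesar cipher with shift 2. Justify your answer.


Shift each letter by 2: t -> v, r -> t, e -> g, e -> g. Result: 'vtgg'.

vtgg


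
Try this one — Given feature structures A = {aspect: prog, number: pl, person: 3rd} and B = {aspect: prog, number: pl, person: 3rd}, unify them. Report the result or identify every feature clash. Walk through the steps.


Compare features:
aspect: A=prog vs B=prog -> unified: prog
number: A=pl vs B=pl -> unified: pl
person: A=3rd vs B=3rd -> unified: 3rd
No clashes found.

Unified: {aspect: prog, number: pl, person: 3rd}


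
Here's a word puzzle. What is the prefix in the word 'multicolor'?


The word 'multicolor' = 'multi' (prefix) + 'color' (root). The prefix is 'multi'.

multi


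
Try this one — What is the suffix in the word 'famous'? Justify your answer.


The word 'famous' = 'fame' (root) + '-ous' (suffix). The suffix is '-ous'.

ous


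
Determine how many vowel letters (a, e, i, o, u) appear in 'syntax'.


Vowels in 'syntax': a = 1 vowels.

1


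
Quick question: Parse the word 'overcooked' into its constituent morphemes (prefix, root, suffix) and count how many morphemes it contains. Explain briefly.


Step 1: Identify prefix: 'over' (meaning: excessively)
Step 2: Identify root: 'cook'
Step 3: Identify suffix(es): 'ed'
Decomposition: over- (prefix: excessively) + cook (root) + -ed (suffix: past)
Total morphemes: 3

3 morphemes (over- (prefix: excessively) + cook (root) + -ed (suffix: past))


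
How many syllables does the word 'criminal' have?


Break 'criminal' into syllables: crim-i-nal -> crim | i | nal = 3 syllables

3 syllables


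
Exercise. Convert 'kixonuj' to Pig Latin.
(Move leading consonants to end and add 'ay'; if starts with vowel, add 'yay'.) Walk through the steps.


'kixonuj': move consonant cluster 'k' to end and add 'ay': 'ixonujkay'.

ixonujkay


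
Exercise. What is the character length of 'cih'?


Spell out 'cih' and number each letter: c(1), i(2), h(3). Total: 3 letters.

3


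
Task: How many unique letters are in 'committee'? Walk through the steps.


Unique letters in 'committee': {c, e, i, m, o, t} = 6 distinct letters.

6


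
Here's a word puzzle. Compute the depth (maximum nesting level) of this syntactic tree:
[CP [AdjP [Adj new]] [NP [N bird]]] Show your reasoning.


Count bracket nesting levels:
'[' at pos 0: depth = 1
'[' at pos 4: depth = 2
'[' at pos 10: depth = 3
'[' at pos 21: depth = 2
'[' at pos 25: depth = 3
Maximum depth reached: 3

3


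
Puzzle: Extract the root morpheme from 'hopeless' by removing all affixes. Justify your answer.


Remove suffix '-less' from 'hopeless' to get root 'hope'.

hope


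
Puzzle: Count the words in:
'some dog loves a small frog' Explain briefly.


Split into words: some | dog | loves | a | small | frog = 6 words.

6


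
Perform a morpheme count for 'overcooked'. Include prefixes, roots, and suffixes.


Decomposition: over- (prefix) + cook (root) + -ed (suffix) = 3 morpheme(s)

3 morphemes


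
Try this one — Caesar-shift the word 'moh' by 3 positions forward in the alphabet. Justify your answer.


Shift each letter by 3: m -> p, o -> r, h -> k. Result: 'prk'.

prk


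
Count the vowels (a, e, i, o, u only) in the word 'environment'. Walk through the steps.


Vowels in 'environment': e, i, o, e = 4 vowels.

4


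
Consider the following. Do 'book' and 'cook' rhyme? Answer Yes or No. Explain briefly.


Rime (stressed vowel + following sounds) of 'book': -ook = /ʊk/
Rime of 'cook': -ook = /ʊk/
/ʊk/ and /ʊk/ are the same ending sound, so the words rhyme.

Yes


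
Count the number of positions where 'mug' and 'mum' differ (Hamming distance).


Alignment:
Position 1: 'm' vs 'm' = match
Position 2: 'u' vs 'u' = match
Position 3: 'g' vs 'm' = DIFFER
Total differences: 1

1


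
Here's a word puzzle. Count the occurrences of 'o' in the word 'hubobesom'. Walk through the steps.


Letter 'o' in 'hubobesom': found at position(s) 4, 8 = 2 occurrence(s).

2


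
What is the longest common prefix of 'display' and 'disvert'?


Compare from the start: 3 characters match: 'dis'. Mismatch at position 4: 'p' vs 'v'.

dis


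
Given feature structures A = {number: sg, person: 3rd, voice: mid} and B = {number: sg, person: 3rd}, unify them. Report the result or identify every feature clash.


Compare features:
number: A=sg vs B=sg -> unified: sg
person: A=3rd vs B=3rd -> unified: 3rd
voice: A=mid vs B=_ -> unified: mid
No clashes found.

Unified: {number: sg, person: 3rd, voice: mid}


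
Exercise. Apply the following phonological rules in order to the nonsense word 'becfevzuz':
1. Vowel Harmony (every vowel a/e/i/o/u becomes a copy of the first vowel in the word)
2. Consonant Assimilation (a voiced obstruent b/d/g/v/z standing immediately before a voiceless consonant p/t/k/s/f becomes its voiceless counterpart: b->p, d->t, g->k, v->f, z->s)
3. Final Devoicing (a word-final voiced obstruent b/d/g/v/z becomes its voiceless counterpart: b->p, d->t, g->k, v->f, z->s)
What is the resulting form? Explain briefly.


Starting form: 'becfevzuz'
Rule 1: Vowel Harmony: all vowels become 'e' (matching first vowel). 'becfevzuz' -> 'becfevzez'
Rule 2: Consonant Assimilation: no voiced obstruent (b/d/g/v/z) stands immediately before a voiceless consonant (p/t/k/s/f). No change.
Rule 3: Final Devoicing: word-final voiced obstruent 'z' becomes voiceless 's'. 'becfevzez' -> 'becfevzes'
Final form: 'becfevzes'

becfevzes


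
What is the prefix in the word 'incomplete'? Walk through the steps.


The word 'incomplete' = 'in' (prefix) + 'complete' (root). The prefix is 'in'.

in


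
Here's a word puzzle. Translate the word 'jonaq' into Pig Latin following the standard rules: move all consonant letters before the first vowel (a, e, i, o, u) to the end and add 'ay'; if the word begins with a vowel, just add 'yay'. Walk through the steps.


'jonaq': move consonant cluster 'j' to end and add 'ay': 'onaqjay'.

onaqjay


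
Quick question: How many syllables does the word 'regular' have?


Break 'regular' into syllables: reg-u-lar -> reg | u | lar = 3 syllables

3 syllables


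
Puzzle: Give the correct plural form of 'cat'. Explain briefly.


Apply rule: Add -s. 'cat' becomes 'cats'.

cats


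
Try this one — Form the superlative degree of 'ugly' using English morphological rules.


Apply superlative formation (consonant + y: change y to i, add -est): 'ugly' -> 'ugliest'.

ugliest


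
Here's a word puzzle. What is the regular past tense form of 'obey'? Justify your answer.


Apply rule: Add -ed. 'obey' becomes 'obeyed'.

obeyed


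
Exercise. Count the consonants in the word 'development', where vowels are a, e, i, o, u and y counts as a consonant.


Consonants in 'development': d, v, l, p, m, n, t = 7 consonants.

7


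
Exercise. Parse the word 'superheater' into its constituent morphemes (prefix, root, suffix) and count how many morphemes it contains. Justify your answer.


Step 1: Identify prefix: 'super' (meaning: above)
Step 2: Identify root: 'heat'
Step 3: Identify suffix(es): 'er'
Decomposition: super- (prefix: above) + heat (root) + -er (suffix: one who)
Total morphemes: 3

3 morphemes (super- (prefix: above) + heat (root) + -er (suffix: one who))


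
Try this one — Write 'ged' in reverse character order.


Reverse 'ged' character by character: 'deg'.

deg


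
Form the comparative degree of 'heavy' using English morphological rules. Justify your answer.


Apply comparative formation (consonant + y: change y to i, add -er): 'heavy' -> 'heavier'.

heavier


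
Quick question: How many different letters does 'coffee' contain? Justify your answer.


Unique letters in 'coffee': {c, e, f, o} = 4 distinct letters.

4


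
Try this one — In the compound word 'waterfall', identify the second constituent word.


Split 'waterfall' into 'water' + 'fall'. The second part is 'fall'.

fall


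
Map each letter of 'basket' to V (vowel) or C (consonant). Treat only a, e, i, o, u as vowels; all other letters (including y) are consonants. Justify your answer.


Letter mapping: b = C, a = V, s = C, k = C, e = V, t = C.

CVCCVC


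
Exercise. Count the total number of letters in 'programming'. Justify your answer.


Spell out 'programming' and number each letter: p(1), r(2), o(3), g(4), r(5), a(6), m(7), m(8), i(9), n(10), g(11). Total: 11 letters.

11


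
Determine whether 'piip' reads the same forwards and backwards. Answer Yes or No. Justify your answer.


Forward: 'piip'
Reversed: 'piip'
They are identical.

Yes


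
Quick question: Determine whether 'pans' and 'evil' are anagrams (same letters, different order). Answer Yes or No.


Sorted letters of 'pans': 'anps'
Sorted letters of 'evil': 'eilv'
They do not match.

No


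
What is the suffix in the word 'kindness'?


The word 'kindness' = 'kind' (root) + '-ness' (suffix). The suffix is '-ness'.

ness


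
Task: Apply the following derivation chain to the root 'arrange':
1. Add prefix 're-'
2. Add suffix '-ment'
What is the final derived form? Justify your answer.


Step 1: Add prefix 're-' to 'arrange' = 'rearrange'
Step 2: Add suffix '-ment' to 'rearrange' = 'rearrangement'

rearrangement


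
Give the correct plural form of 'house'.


Apply rule: Add -s. 'house' becomes 'houses'.

houses


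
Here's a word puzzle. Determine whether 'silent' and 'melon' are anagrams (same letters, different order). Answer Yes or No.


Sorted letters of 'silent': 'eilnst'
Sorted letters of 'melon': 'elmno'
They do not match.

No


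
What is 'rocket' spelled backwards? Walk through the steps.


Reverse 'rocket' character by character: 'tekcor'.

tekcor


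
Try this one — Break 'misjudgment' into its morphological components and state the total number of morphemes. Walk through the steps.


Step 1: Identify prefix: 'mis' (meaning: wrongly)
Step 2: Identify root: 'judge'
Step 3: Identify suffix(es): 'ment'
Decomposition: mis- (prefix: wrongly) + judge (root) + -ment (suffix: action/result)
Total morphemes: 3

3 morphemes (mis- (prefix: wrongly) + judge (root) + -ment (suffix: action/result))


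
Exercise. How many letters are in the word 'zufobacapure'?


Spell out 'zufobacapure' and number each letter: z(1), u(2), f(3), o(4), b(5), a(6), c(7), a(8), p(9), u(10), r(11), e(12). Total: 12 letters.

12


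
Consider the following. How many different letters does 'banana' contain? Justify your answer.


Unique letters in 'banana': {a, b, n} = 3 distinct letters.

3


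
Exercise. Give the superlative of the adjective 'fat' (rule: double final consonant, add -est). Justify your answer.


Apply superlative formation (double final consonant, add -est): 'fat' -> 'fattest'.

fattest


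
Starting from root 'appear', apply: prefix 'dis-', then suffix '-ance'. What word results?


Step 1: Add prefix 'dis-' to 'appear' = 'disappear'
Step 2: Add suffix '-ance' to 'disappear' = 'disappearance'

disappearance


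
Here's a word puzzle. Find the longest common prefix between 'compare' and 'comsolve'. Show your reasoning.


Compare from the start: 3 characters match: 'com'. Mismatch at position 4: 'p' vs 's'.

com


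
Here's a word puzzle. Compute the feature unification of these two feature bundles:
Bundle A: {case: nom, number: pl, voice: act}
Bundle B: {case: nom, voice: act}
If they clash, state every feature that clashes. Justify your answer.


Compare features:
case: A=nom vs B=nom -> unified: nom
number: A=pl vs B=_ -> unified: pl
voice: A=act vs B=act -> unified: act
No clashes found.

Unified: {case: nom, number: pl, voice: act}


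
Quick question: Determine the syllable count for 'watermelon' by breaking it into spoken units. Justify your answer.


Break 'watermelon' into syllables: wa-ter-mel-on -> wa | ter | mel | on = 4 syllables

4 syllables


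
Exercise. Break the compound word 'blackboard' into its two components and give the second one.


Split 'blackboard' into 'black' + 'board'. The second part is 'board'.

board


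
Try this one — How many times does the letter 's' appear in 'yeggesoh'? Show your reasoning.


Letter 's' in 'yeggesoh': found at position(s) 6 = 1 occurrence(s).

1


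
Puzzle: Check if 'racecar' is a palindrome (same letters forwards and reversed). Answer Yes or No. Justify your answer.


Forward: 'racecar'
Reversed: 'racecar'
They are identical.

Yes


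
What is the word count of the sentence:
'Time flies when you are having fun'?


Split into words: Time | flies | when | you | are | having | fun = 7 words.

7


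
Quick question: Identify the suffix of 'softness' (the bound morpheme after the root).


The word 'softness' = 'soft' (root) + '-ness' (suffix). The suffix is '-ness'.

ness


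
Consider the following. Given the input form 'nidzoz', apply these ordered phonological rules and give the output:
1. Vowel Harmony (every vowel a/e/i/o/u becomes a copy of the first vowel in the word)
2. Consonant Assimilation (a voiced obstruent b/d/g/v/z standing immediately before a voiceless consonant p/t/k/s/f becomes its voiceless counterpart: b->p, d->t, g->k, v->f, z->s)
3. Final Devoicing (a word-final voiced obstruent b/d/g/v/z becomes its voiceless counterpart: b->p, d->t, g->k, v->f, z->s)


Starting form: 'nidzoz'
Rule 1: Vowel Harmony: all vowels become 'i' (matching first vowel). 'nidzoz' -> 'nidziz'
Rule 2: Consonant Assimilation: no voiced obstruent (b/d/g/v/z) stands immediately before a voiceless consonant (p/t/k/s/f). No change.
Rule 3: Final Devoicing: word-final voiced obstruent 'z' becomes voiceless 's'. 'nidziz' -> 'nidzis'
Final form: 'nidzis'

nidzis


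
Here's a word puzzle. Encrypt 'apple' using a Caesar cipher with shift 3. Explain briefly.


Shift each letter by 3: a -> d, p -> s, p -> s, l -> o, e -> h. Result: 'dssoh'.

dssoh


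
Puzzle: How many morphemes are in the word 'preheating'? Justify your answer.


Decomposition: pre- (prefix) + heat (root) + -ing (suffix) = 3 morpheme(s)

3 morphemes


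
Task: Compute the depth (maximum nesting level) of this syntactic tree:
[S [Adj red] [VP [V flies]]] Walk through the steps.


Count bracket nesting levels:
'[' at pos 0: depth = 1
'[' at pos 3: depth = 2
'[' at pos 13: depth = 2
'[' at pos 17: depth = 3
Maximum depth reached: 3

3


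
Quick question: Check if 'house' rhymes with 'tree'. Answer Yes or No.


Rime (stressed vowel + following sounds) of 'house': -ouse = /aʊs/
Rime of 'tree': -ee = /iː/
/aʊs/ and /iː/ are different ending sounds, so the words do not rhyme.

No


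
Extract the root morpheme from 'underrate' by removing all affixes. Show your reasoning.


Remove prefix 'under' from 'underrate' to get root 'rate'.

rate


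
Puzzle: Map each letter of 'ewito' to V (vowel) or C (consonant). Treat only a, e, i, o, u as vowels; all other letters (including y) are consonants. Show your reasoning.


Letter mapping: e = V, w = C, i = V, t = C, o = V.

VCVCV


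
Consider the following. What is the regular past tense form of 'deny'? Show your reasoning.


Apply rule: Change -y to -ied. 'deny' becomes 'denied'.

denied


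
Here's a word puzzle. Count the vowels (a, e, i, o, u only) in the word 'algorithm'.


Vowels in 'algorithm': a, o, i = 3 vowels.

3


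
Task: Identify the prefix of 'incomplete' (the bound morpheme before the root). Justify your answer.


The word 'incomplete' = 'in' (prefix) + 'complete' (root). The prefix is 'in'.

in


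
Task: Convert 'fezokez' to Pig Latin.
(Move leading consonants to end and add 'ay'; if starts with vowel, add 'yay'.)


'fezokez': move consonant cluster 'f' to end and add 'ay': 'ezokezfay'.

ezokezfay


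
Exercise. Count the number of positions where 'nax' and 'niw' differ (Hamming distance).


Alignment:
Position 1: 'n' vs 'n' = match
Position 2: 'a' vs 'i' = DIFFER
Position 3: 'x' vs 'w' = DIFFER
Total differences: 2

2


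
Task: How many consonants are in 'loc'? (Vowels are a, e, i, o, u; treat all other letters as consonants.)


Consonants in 'loc': l, c = 2 consonants.

2


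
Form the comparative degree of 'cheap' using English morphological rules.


Apply comparative formation (add -er): 'cheap' -> 'cheaper'.

cheaper


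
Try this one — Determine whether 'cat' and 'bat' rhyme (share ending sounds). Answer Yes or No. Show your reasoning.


Rime (stressed vowel + following sounds) of 'cat': -at = /æt/
Rime of 'bat': -at = /æt/
/æt/ and /æt/ are the same ending sound, so the words rhyme.

Yes


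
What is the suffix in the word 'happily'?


The word 'happily' = 'happy' (root) + '-ly' (suffix). The suffix is '-ly'.

ly


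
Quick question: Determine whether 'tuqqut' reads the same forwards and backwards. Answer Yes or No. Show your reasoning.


Forward: 'tuqqut'
Reversed: 'tuqqut'
They are identical.

Yes


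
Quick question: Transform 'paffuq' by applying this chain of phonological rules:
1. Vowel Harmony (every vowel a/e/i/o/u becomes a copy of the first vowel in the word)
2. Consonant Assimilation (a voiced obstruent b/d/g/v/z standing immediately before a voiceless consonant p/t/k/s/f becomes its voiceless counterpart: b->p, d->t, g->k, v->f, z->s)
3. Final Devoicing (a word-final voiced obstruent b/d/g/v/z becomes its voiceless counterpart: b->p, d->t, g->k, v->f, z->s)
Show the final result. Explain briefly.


Starting form: 'paffuq'
Rule 1: Vowel Harmony: all vowels become 'a' (matching first vowel). 'paffuq' -> 'paffaq'
Rule 2: Consonant Assimilation: no voiced obstruent (b/d/g/v/z) stands immediately before a voiceless consonant (p/t/k/s/f). No change.
Rule 3: Final Devoicing: final consonant 'q' is not one of the voiced obstruents b/d/g/v/z. No change.
Final form: 'paffaq'

paffaq


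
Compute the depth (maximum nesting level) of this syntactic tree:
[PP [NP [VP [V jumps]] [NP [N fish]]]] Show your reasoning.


Count bracket nesting levels:
'[' at pos 0: depth = 1
'[' at pos 4: depth = 2
'[' at pos 8: depth = 3
'[' at pos 12: depth = 4
'[' at pos 23: depth = 3
'[' at pos 27: depth = 4
Maximum depth reached: 4

4


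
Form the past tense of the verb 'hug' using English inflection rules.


Apply rule: Double final consonant and add -ed. 'hug' becomes 'hugged'.

hugged


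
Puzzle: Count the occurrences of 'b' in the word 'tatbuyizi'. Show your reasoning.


Letter 'b' in 'tatbuyizi': found at position(s) 4 = 1 occurrence(s).

1


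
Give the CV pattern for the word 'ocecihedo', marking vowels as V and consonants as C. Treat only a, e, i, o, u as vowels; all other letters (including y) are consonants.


Letter mapping: o = V, c = C, e = V, c = C, i = V, h = C, e = V, d = C, o = V.

VCVCVCVCV


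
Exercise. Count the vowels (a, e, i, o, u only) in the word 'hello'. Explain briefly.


Vowels in 'hello': e, o = 2 vowels.

2


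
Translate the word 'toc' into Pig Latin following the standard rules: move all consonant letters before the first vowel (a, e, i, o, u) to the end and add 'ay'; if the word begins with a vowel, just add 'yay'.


'toc': move consonant cluster 't' to end and add 'ay': 'octay'.

octay


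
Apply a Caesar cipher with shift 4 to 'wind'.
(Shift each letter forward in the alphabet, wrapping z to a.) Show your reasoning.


Shift each letter by 4: w -> a, i -> m, n -> r, d -> h. Result: 'amrh'.

amrh


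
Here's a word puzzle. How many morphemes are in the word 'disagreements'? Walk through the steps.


Decomposition: dis- (prefix) + agree (root) + -ment (suffix) + -s (plural) = 4 morpheme(s)

4 morphemes


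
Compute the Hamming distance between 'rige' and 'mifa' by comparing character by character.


Alignment:
Position 1: 'r' vs 'm' = DIFFER
Position 2: 'i' vs 'i' = match
Position 3: 'g' vs 'f' = DIFFER
Position 4: 'e' vs 'a' = DIFFER
Total differences: 3

3


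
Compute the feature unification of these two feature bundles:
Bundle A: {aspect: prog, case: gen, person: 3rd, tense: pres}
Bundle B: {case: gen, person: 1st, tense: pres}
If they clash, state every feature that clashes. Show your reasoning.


Compare features:
aspect: A=prog vs B=_ -> unified: prog
case: A=gen vs B=gen -> unified: gen
person: A=3rd vs B=1st -> CLASH
tense: A=pres vs B=pres -> unified: pres
Clash detected on feature 'person' (3rd vs 1st); unification fails.

CLASH on 'person' (3rd vs 1st)


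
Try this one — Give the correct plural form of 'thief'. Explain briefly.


Apply rule: Change -f to -ves. 'thief' becomes 'thieves'.

thieves


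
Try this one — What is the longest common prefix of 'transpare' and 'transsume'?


Compare from the start: 5 characters match: 'trans'. Mismatch at position 6: 'p' vs 's'.

trans


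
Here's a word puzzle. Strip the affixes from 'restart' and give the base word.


Remove prefix 're' from 'restart' to get root 'start'.

start


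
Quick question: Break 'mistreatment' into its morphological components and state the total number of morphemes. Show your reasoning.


Step 1: Identify prefix: 'mis' (meaning: wrongly)
Step 2: Identify root: 'treat'
Step 3: Identify suffix(es): 'ment'
Decomposition: mis- (prefix: wrongly) + treat (root) + -ment (suffix: action/result)
Total morphemes: 3

3 morphemes (mis- (prefix: wrongly) + treat (root) + -ment (suffix: action/result))


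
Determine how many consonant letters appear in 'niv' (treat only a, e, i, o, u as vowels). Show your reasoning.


Consonants in 'niv': n, v = 2 consonants.

2


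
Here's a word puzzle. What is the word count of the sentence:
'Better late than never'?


Split into words: Better | late | than | never = 4 words.

4


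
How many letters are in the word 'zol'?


Spell out 'zol' and number each letter: z(1), o(2), l(3). Total: 3 letters.

3


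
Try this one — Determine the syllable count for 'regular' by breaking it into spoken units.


Break 'regular' into syllables: reg-u-lar -> reg | u | lar = 3 syllables

3 syllables
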